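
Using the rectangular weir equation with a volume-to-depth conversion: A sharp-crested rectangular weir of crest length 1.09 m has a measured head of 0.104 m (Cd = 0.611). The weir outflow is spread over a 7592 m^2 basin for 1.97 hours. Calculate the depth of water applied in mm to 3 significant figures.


Approach: apply the rectangular weir equation with a volume-to-depth conversion, Q = (2/3)*Cd*L*sqrt(2g)*H^1.5; d = Q*t/A * 1000.
Step 1 — weir discharge:
  Q = (2/3)*0.611*1.09*sqrt(2*9.81)*0.104^1.5 = 0.065959 m^3/s
Step 2 — volume: V = 0.065959 * 1.97*3600 = 467.78 m^3
Step 3 — depth: d = V/A * 1000 = 467.78/7592 * 1000 = 61.6 mm
Therefore the depth of water applied = 61.6 mm.


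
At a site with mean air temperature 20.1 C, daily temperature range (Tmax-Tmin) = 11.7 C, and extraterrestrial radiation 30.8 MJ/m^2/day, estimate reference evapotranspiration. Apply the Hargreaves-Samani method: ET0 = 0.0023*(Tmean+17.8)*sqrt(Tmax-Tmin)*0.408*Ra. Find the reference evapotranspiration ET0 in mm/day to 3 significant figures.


ET0 = 0.0023*(20.1+17.8)*sqrt(11.7)*0.408*30.8 = 3.75 mm/day
Therefore the reference evapotranspiration ET0 = 3.75 mm/day.


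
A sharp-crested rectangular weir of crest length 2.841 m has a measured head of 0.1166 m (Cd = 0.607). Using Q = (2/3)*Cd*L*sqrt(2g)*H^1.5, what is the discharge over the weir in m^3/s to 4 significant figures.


Q = (2/3)*0.607*2.841*sqrt(2*9.81)*0.1166^1.5 = 0.2028 m^3/s
Therefore the discharge over the weir = 0.2028 m^3/s.


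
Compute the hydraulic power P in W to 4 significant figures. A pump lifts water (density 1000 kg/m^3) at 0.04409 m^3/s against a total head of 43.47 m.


Approach: apply the hydraulic power relation, P = rho*g*Q*H.
P = 1000 * 9.81 * 0.04409 * 43.47 = 18800 W
Therefore the hydraulic power P = 18800 W.


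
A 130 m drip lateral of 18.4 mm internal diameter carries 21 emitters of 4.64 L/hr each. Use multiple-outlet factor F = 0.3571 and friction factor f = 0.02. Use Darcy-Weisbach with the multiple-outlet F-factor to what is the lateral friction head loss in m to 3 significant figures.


Approach: apply Darcy-Weisbach with the multiple-outlet F-factor, Q = n*q/(3600*1000) m^3/s; v = Q/A; hf = F*f*(L/D)*(v^2/(2g)).
Q = 21*4.64/(3600*1000) = 2.7067e-05 m^3/s
A = pi*(18.4e-3/2)^2 = 2.6590e-04 m^2, so v = Q/A = 0.10179 m/s
hf = 0.3571*0.02*(130/0.0184)*(0.10179^2/(2*9.81)) = 0.0266 m
Therefore the lateral friction head loss = 0.0266 m.


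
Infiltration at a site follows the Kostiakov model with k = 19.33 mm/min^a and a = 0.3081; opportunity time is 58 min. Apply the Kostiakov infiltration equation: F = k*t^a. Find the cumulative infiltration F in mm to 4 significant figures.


F = 19.33 * 58^0.3081 = 67.54 mm
Therefore the cumulative infiltration F = 67.54 mm.


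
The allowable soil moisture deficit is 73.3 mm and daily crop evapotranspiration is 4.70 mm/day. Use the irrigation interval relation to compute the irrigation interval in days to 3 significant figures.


Approach: apply the irrigation interval relation, interval = SMD / ETc.
interval = 73.3 / 4.70 = 15.6 days
Therefore the irrigation interval = 15.6 days.


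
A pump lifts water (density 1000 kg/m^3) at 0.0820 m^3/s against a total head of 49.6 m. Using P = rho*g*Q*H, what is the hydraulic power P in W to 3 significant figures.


P = 1000 * 9.81 * 0.0820 * 49.6 = 39900 W
Therefore the hydraulic power P = 39900 W.


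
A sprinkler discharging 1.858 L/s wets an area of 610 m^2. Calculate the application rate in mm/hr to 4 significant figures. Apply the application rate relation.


Approach: apply the application rate relation, rate = (Q/A)*3600.
rate = (1.858 / 610) * 3600 = 10.97 mm/hr
Therefore the application rate = 10.97 mm/hr.


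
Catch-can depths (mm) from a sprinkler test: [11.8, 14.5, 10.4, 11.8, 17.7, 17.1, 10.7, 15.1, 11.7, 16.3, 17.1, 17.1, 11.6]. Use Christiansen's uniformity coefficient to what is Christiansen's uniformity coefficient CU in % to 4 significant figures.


Approach: apply Christiansen's uniformity coefficient, CU = (1 - mean_abs_deviation/mean)*100.
mean = 14.0692 mm
mean |d_i - mean| = 2.52544 mm
CU = (1 - 2.52544/14.0692)*100 = 82.05 %
Therefore Christiansen's uniformity coefficient CU = 82.05 %.


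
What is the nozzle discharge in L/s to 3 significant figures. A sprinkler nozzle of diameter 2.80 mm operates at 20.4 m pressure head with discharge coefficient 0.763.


Approach: apply the orifice equation, Q = Cd*A*sqrt(2*g*h), A = pi*(d/2)^2.
A = pi*(2.80e-3/2)^2 = 6.1575e-06 m^2
Q = 0.763 * 6.1575e-06 * sqrt(2*9.81*20.4) * 1000 = 0.0940 L/s
Therefore the nozzle discharge = 0.0940 L/s.


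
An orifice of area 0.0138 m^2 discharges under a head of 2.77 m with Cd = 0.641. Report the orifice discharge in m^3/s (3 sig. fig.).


Approach: apply the orifice equation, Q = Cd*A*sqrt(2*g*h).
Q = 0.641 * 0.0138 * sqrt(2*9.81*2.77) = 0.0652 m^3/s
Therefore the orifice discharge = 0.0652 m^3/s.


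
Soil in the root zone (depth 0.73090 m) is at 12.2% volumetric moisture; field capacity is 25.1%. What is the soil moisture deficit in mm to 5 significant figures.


Approach: apply the soil moisture deficit relation, SMD = (FC - theta)/100 * depth * 1000.
SMD = (25.1 - 12.2)/100 * 0.73090 * 1000 = 94.286 mm
Therefore the soil moisture deficit = 94.286 mm.


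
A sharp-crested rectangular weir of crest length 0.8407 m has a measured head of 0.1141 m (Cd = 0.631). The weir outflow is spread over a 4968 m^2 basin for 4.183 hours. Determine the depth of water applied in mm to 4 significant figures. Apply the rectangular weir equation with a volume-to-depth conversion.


Approach: apply the rectangular weir equation with a volume-to-depth conversion, Q = (2/3)*Cd*L*sqrt(2g)*H^1.5; d = Q*t/A * 1000.
Step 1 — weir discharge:
  Q = (2/3)*0.631*0.8407*sqrt(2*9.81)*0.1141^1.5 = 0.0603750 m^3/s
Step 2 — volume: V = 0.0603750 * 4.183*3600 = 909.175 m^3
Step 3 — depth: d = V/A * 1000 = 909.175/4968 * 1000 = 183.0 mm
Therefore the depth of water applied = 183.0 mm.


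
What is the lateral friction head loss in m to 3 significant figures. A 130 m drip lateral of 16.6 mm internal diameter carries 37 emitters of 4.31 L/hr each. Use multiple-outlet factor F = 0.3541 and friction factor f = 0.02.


Approach: apply Darcy-Weisbach with the multiple-outlet F-factor, Q = n*q/(3600*1000) m^3/s; v = Q/A; hf = F*f*(L/D)*(v^2/(2g)).
Q = 37*4.31/(3600*1000) = 4.4297e-05 m^3/s
A = pi*(16.6e-3/2)^2 = 2.1642e-04 m^2, so v = Q/A = 0.20468 m/s
hf = 0.3541*0.02*(130/0.0166)*(0.20468^2/(2*9.81)) = 0.118 m
Therefore the lateral friction head loss = 0.118 m.


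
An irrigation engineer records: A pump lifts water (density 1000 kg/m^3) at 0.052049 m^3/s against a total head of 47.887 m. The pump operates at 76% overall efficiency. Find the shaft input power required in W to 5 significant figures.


Approach: apply hydraulic power then efficiency conversion, P = rho*g*Q*H; P_in = P/eta.
Step 1 — hydraulic power (P = rho*g*Q*H):
  P = 1000 * 9.81 * 0.052049 * 47.887 = 24451.14 W
Step 2 — input power: P_in = P/eta = 24451.14 / 0.76 = 32173 W
Therefore the shaft input power required = 32173 W.


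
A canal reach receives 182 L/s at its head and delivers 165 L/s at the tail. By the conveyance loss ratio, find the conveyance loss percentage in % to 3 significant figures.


Approach: apply the conveyance loss ratio, loss% = ((Q_head - Q_tail)/Q_head)*100.
loss = ((182 - 165)/182)*100 = 9.34 %
Therefore the conveyance loss percentage = 9.34 %.


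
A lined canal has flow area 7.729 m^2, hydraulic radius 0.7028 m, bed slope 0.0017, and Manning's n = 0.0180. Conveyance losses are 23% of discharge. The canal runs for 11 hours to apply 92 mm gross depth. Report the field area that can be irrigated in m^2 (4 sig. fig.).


Approach: apply Manning's equation with a conveyance and depth budget, Q = (1/n)*A*R^(2/3)*S^(1/2); Q_field = Q*(1-loss); Area = Q_field*t/(d/1000).
Step 1 — canal discharge (Manning's equation):
  Q = (1/0.0180) * 7.729 * 0.7028^(2/3) * 0.0017^(1/2) = 13.9947 m^3/s
Step 2 — delivered flow: Q_field = 13.9947*(1 - 23/100) = 10.7759 m^3/s
Step 3 — volume delivered: V = 10.7759 * 11*3600 = 426726 m^3
Step 4 — area served: A = V / (depth/1000) = 426726 / 0.092 = 4638000 m^2
Therefore the field area that can be irrigated = 4638000 m^2.


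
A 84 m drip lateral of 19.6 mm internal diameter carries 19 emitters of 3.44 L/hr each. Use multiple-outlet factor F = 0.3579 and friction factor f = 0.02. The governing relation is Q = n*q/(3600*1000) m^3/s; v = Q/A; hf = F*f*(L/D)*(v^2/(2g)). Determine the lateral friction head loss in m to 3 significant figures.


Q = 19*3.44/(3600*1000) = 1.8156e-05 m^3/s
A = pi*(19.6e-3/2)^2 = 3.0172e-04 m^2, so v = Q/A = 0.060174 m/s
hf = 0.3579*0.02*(84/0.0196)*(0.060174^2/(2*9.81)) = 0.00566 m
Therefore the lateral friction head loss = 0.00566 m.


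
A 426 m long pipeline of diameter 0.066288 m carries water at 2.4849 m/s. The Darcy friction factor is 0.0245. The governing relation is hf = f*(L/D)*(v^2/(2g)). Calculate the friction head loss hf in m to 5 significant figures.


hf = 0.0245 * (426/0.066288) * (2.4849^2 / (2*9.81))
hf = 49.552 m
Therefore the friction head loss hf = 49.552 m.


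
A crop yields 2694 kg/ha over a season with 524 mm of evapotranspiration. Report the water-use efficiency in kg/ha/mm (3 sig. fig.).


Approach: apply the water-use efficiency ratio, WUE = yield/ET.
WUE = 2694 / 524 = 5.14 kg/ha/mm
Therefore the water-use efficiency = 5.14 kg/ha/mm.


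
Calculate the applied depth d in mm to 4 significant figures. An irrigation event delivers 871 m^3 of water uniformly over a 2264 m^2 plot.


Approach: apply depth from volume over area, d = (V/A)*1000.
d = (871 / 2264) * 1000 = 384.7 mm
Therefore the applied depth d = 384.7 mm.


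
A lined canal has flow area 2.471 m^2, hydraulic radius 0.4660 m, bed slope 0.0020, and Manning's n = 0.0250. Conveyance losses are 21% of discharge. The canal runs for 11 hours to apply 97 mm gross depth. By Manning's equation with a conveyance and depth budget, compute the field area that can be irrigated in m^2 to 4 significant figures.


Approach: apply Manning's equation with a conveyance and depth budget, Q = (1/n)*A*R^(2/3)*S^(1/2); Q_field = Q*(1-loss); Area = Q_field*t/(d/1000).
Step 1 — canal discharge (Manning's equation):
  Q = (1/0.0250) * 2.471 * 0.4660^(2/3) * 0.0020^(1/2) = 2.65688 m^3/s
Step 2 — delivered flow: Q_field = 2.65688*(1 - 21/100) = 2.09893 m^3/s
Step 3 — volume delivered: V = 2.09893 * 11*3600 = 83117.8 m^3
Step 4 — area served: A = V / (depth/1000) = 83117.8 / 0.097 = 856900 m^2
Therefore the field area that can be irrigated = 856900 m^2.


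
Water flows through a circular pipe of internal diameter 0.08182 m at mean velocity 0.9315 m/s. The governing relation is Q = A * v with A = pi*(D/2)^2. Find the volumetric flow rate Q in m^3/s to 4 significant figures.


A = pi*(0.08182/2)^2 = 0.00525786 m^2
Q = 0.00525786 * 0.9315 = 0.004898 m^3/s
Therefore the volumetric flow rate Q = 0.004898 m^3/s.


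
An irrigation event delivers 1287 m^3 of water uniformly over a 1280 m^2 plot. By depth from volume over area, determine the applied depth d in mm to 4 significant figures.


Approach: apply depth from volume over area, d = (V/A)*1000.
d = (1287 / 1280) * 1000 = 1005 mm
Therefore the applied depth d = 1005 mm.


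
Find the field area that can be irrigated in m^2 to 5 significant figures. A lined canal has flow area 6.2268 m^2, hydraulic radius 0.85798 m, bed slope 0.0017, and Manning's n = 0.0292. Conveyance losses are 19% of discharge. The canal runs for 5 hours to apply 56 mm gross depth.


Approach: apply Manning's equation with a conveyance and depth budget, Q = (1/n)*A*R^(2/3)*S^(1/2); Q_field = Q*(1-loss); Area = Q_field*t/(d/1000).
Step 1 — canal discharge (Manning's equation):
  Q = (1/0.0292) * 6.2268 * 0.85798^(2/3) * 0.0017^(1/2) = 7.938857 m^3/s
Step 2 — delivered flow: Q_field = 7.938857*(1 - 19/100) = 6.430474 m^3/s
Step 3 — volume delivered: V = 6.430474 * 5*3600 = 115748.5 m^3
Step 4 — area served: A = V / (depth/1000) = 115748.5 / 0.056 = 2066900 m^2
Therefore the field area that can be irrigated = 2066900 m^2.


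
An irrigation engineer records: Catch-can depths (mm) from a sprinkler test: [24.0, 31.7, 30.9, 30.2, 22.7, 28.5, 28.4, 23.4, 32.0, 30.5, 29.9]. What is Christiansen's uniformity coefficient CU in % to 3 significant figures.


Approach: apply Christiansen's uniformity coefficient, CU = (1 - mean_abs_deviation/mean)*100.
mean = 28.382 mm
mean |d_i - mean| = 2.7355 mm
CU = (1 - 2.7355/28.382)*100 = 90.4 %
Therefore Christiansen's uniformity coefficient CU = 90.4 %.


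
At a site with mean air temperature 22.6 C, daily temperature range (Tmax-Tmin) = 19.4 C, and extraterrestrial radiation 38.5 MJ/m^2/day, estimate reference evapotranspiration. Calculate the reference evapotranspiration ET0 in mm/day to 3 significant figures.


Approach: apply the Hargreaves-Samani method, ET0 = 0.0023*(Tmean+17.8)*sqrt(Tmax-Tmin)*0.408*Ra.
ET0 = 0.0023*(22.6+17.8)*sqrt(19.4)*0.408*38.5 = 6.43 mm/day
Therefore the reference evapotranspiration ET0 = 6.43 mm/day.


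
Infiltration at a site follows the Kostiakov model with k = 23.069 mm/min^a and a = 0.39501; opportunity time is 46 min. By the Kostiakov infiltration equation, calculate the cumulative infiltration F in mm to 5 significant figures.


Approach: apply the Kostiakov infiltration equation, F = k*t^a.
F = 23.069 * 46^0.39501 = 104.67 mm
Therefore the cumulative infiltration F = 104.67 mm.


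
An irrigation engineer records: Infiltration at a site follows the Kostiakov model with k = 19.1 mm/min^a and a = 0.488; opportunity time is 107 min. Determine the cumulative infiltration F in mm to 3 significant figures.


Approach: apply the Kostiakov infiltration equation, F = k*t^a.
F = 19.1 * 107^0.488 = 187 mm
Therefore the cumulative infiltration F = 187 mm.


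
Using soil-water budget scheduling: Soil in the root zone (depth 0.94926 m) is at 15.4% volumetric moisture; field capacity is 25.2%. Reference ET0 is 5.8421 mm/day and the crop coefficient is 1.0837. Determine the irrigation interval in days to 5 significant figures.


Approach: apply soil-water budget scheduling, SMD = (FC-theta)/100*depth*1000; ETc = ET0*Kc; interval = SMD/ETc.
Step 1 — soil moisture deficit:
  SMD = (25.2 - 15.4)/100 * 0.94926 * 1000 = 93.02748 mm
Step 2 — daily crop ET (ETc = ET0*Kc):
  ETc = 5.8421 * 1.0837 = 6.331084 mm/day
Step 3 — irrigation interval (SMD/ETc):
  interval = 93.02748 / 6.331084 = 14.694 days
Therefore the irrigation interval = 14.694 days.


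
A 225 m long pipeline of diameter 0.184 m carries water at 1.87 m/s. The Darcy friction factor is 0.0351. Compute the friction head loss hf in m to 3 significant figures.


Approach: apply the Darcy-Weisbach equation, hf = f*(L/D)*(v^2/(2g)).
hf = 0.0351 * (225/0.184) * (1.87^2 / (2*9.81))
hf = 7.65 m
Therefore the friction head loss hf = 7.65 m.


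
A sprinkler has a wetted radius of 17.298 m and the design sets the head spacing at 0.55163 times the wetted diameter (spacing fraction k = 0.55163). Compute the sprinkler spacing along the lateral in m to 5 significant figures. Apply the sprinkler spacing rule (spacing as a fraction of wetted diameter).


Approach: apply the sprinkler spacing rule (spacing as a fraction of wetted diameter), S = k*(2*R).
S = 0.55163 * (2 * 17.298) = 19.084 m
Therefore the sprinkler spacing along the lateral = 19.084 m.


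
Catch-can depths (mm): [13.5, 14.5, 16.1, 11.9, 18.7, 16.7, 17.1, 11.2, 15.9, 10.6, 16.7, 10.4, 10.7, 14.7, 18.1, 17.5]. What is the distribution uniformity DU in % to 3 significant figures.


Approach: apply the low-quarter distribution uniformity, DU = (mean of lowest quarter of readings / overall mean)*100.
sorted lowest 4 of 16: [10.4, 10.6, 10.7, 11.2] -> mean = 10.725 mm
overall mean = 14.644 mm
DU = (10.725/14.644)*100 = 73.2 %
Therefore the distribution uniformity DU = 73.2 %.


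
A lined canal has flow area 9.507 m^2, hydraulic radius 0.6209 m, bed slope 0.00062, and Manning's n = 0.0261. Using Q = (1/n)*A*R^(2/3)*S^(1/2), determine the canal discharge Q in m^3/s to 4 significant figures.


Q = (1/0.0261) * 9.507 * 0.6209^(2/3) * 0.00062^(1/2) = 6.601 m^3/s
Therefore the canal discharge Q = 6.601 m^3/s.


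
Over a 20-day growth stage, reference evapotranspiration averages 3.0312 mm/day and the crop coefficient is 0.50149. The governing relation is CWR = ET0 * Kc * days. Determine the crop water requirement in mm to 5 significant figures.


CWR = 3.0312 * 0.50149 * 20 = 30.402 mm
Therefore the crop water requirement = 30.402 mm.


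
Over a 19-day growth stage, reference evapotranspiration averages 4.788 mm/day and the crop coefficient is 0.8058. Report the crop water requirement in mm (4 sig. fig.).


Approach: apply the crop water requirement relation, CWR = ET0 * Kc * days.
CWR = 4.788 * 0.8058 * 19 = 73.31 mm
Therefore the crop water requirement = 73.31 mm.


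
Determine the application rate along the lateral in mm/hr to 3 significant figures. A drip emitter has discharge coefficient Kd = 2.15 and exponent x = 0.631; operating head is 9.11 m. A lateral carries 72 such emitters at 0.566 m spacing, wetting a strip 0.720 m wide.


Approach: apply the emitter equation with a lateral mass balance, q = Kd*h^x; Q = n*q; rate = Q/(n*spacing*width).
Step 1 — single emitter flow (q = Kd*h^x):
  q = 2.15 * 9.11^0.631 = 8.6675 L/hr
Step 2 — total lateral flow: Q = 72 * 8.6675 = 624.06 L/hr
Step 3 — wetted area: A = 72 * 0.566 * 0.720 = 29.341 m^2
Step 4 — application rate: Q/A = 624.06/29.341 = 21.3 mm/hr
Therefore the application rate along the lateral = 21.3 mm/hr.


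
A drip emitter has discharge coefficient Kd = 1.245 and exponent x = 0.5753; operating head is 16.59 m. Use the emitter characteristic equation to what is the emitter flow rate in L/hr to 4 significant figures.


Approach: apply the emitter characteristic equation, q = Kd * h^x.
q = 1.245 * 16.59^0.5753 = 6.265 L/hr
Therefore the emitter flow rate = 6.265 L/hr.


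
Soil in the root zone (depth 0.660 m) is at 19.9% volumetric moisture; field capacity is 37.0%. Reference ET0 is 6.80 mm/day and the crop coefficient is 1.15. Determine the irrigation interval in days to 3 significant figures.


Approach: apply soil-water budget scheduling, SMD = (FC-theta)/100*depth*1000; ETc = ET0*Kc; interval = SMD/ETc.
Step 1 — soil moisture deficit:
  SMD = (37.0 - 19.9)/100 * 0.660 * 1000 = 112.86 mm
Step 2 — daily crop ET (ETc = ET0*Kc):
  ETc = 6.80 * 1.15 = 7.8200 mm/day
Step 3 — irrigation interval (SMD/ETc):
  interval = 112.86 / 7.8200 = 14.4 days
Therefore the irrigation interval = 14.4 days.


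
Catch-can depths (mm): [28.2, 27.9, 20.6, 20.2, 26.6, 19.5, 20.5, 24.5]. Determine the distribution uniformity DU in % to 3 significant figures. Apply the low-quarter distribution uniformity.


Approach: apply the low-quarter distribution uniformity, DU = (mean of lowest quarter of readings / overall mean)*100.
sorted lowest 2 of 8: [19.5, 20.2] -> mean = 19.850 mm
overall mean = 23.500 mm
DU = (19.850/23.500)*100 = 84.5 %
Therefore the distribution uniformity DU = 84.5 %.


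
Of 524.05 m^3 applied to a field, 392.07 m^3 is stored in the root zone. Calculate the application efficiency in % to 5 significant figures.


Approach: apply the application efficiency ratio, Ea = (stored/applied)*100.
Ea = (392.07/524.05)*100 = 74.815 %
Therefore the application efficiency = 74.815 %.


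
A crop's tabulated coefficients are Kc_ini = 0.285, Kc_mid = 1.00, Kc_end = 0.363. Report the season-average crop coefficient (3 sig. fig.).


Approach: apply a simple seasonal average, Kc_avg = (Kc_ini + Kc_mid + Kc_end)/3.
Kc_avg = (0.285 + 1.00 + 0.363)/3 = 0.549
Therefore the season-average crop coefficient = 0.549.


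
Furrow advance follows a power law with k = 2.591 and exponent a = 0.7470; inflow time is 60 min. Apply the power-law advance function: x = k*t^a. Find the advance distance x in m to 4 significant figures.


x = 2.591 * 60^0.7470 = 55.18 m
Therefore the advance distance x = 55.18 m.


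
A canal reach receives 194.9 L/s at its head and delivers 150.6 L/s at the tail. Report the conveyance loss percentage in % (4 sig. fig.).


Approach: apply the conveyance loss ratio, loss% = ((Q_head - Q_tail)/Q_head)*100.
loss = ((194.9 - 150.6)/194.9)*100 = 22.73 %
Therefore the conveyance loss percentage = 22.73 %.


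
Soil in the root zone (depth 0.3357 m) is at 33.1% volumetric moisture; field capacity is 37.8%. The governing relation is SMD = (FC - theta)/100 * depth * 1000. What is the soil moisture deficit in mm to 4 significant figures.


SMD = (37.8 - 33.1)/100 * 0.3357 * 1000 = 15.78 mm
Therefore the soil moisture deficit = 15.78 mm.


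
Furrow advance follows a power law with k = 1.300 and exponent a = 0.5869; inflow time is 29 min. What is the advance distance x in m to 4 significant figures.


Approach: apply the power-law advance function, x = k*t^a.
x = 1.300 * 29^0.5869 = 9.380 m
Therefore the advance distance x = 9.380 m.


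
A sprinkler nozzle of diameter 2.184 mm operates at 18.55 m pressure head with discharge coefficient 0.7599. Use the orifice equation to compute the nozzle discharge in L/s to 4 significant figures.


Approach: apply the orifice equation, Q = Cd*A*sqrt(2*g*h), A = pi*(d/2)^2.
A = pi*(2.184e-3/2)^2 = 3.74624e-06 m^2
Q = 0.7599 * 3.74624e-06 * sqrt(2*9.81*18.55) * 1000 = 0.05431 L/s
Therefore the nozzle discharge = 0.05431 L/s.


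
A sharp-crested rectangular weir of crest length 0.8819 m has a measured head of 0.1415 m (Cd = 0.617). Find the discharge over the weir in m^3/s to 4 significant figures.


Approach: apply the rectangular weir equation, Q = (2/3)*Cd*L*sqrt(2g)*H^1.5.
Q = (2/3)*0.617*0.8819*sqrt(2*9.81)*0.1415^1.5 = 0.08553 m^3/s
Therefore the discharge over the weir = 0.08553 m^3/s.


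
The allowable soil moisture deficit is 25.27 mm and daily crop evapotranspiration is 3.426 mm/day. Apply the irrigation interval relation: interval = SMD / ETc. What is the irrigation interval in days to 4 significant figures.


interval = 25.27 / 3.426 = 7.376 days
Therefore the irrigation interval = 7.376 days.


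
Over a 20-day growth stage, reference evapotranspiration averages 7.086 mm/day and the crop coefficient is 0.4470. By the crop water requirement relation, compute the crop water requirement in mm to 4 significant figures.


Approach: apply the crop water requirement relation, CWR = ET0 * Kc * days.
CWR = 7.086 * 0.4470 * 20 = 63.35 mm
Therefore the crop water requirement = 63.35 mm.


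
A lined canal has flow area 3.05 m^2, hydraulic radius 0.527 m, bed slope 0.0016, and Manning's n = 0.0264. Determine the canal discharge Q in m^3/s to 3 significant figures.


Approach: apply Manning's equation, Q = (1/n)*A*R^(2/3)*S^(1/2).
Q = (1/0.0264) * 3.05 * 0.527^(2/3) * 0.0016^(1/2) = 3.02 m^3/s
Therefore the canal discharge Q = 3.02 m^3/s.


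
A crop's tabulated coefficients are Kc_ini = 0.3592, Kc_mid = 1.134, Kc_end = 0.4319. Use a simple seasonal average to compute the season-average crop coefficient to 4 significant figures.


Approach: apply a simple seasonal average, Kc_avg = (Kc_ini + Kc_mid + Kc_end)/3.
Kc_avg = (0.3592 + 1.134 + 0.4319)/3 = 0.6417
Therefore the season-average crop coefficient = 0.6417.


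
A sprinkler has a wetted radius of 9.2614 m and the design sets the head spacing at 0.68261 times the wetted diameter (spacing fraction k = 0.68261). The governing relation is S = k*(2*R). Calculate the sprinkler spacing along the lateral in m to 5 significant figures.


S = 0.68261 * (2 * 9.2614) = 12.644 m
Therefore the sprinkler spacing along the lateral = 12.644 m.


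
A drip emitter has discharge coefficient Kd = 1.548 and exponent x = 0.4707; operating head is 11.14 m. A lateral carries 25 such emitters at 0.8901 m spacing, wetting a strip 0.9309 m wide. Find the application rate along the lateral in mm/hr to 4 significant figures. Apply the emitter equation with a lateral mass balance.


Approach: apply the emitter equation with a lateral mass balance, q = Kd*h^x; Q = n*q; rate = Q/(n*spacing*width).
Step 1 — single emitter flow (q = Kd*h^x):
  q = 1.548 * 11.14^0.4707 = 4.81437 L/hr
Step 2 — total lateral flow: Q = 25 * 4.81437 = 120.359 L/hr
Step 3 — wetted area: A = 25 * 0.8901 * 0.9309 = 20.7149 m^2
Step 4 — application rate: Q/A = 120.359/20.7149 = 5.810 mm/hr
Therefore the application rate along the lateral = 5.810 mm/hr.


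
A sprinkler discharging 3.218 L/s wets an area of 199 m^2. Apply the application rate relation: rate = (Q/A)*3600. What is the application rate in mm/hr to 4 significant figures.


rate = (3.218 / 199) * 3600 = 58.22 mm/hr
Therefore the application rate = 58.22 mm/hr.


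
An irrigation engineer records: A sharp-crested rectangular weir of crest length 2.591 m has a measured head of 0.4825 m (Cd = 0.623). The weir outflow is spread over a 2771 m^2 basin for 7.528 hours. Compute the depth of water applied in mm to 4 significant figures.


Approach: apply the rectangular weir equation with a volume-to-depth conversion, Q = (2/3)*Cd*L*sqrt(2g)*H^1.5; d = Q*t/A * 1000.
Step 1 — weir discharge:
  Q = (2/3)*0.623*2.591*sqrt(2*9.81)*0.4825^1.5 = 1.59757 m^3/s
Step 2 — volume: V = 1.59757 * 7.528*3600 = 43295.4 m^3
Step 3 — depth: d = V/A * 1000 = 43295.4/2771 * 1000 = 15620 mm
Therefore the depth of water applied = 15620 mm.


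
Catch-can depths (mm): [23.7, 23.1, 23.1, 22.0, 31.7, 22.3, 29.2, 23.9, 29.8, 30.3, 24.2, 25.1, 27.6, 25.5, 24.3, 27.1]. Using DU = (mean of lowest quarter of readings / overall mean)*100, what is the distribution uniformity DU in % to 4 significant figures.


sorted lowest 4 of 16: [22.0, 22.3, 23.1, 23.1] -> mean = 22.6250 mm
overall mean = 25.8062 mm
DU = (22.6250/25.8062)*100 = 87.67 %
Therefore the distribution uniformity DU = 87.67 %.


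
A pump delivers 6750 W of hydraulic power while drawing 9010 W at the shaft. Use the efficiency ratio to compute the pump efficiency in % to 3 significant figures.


Approach: apply the efficiency ratio, eta = (P_out/P_in)*100.
eta = (6750 / 9010) * 100 = 74.9 %
Therefore the pump efficiency = 74.9 %.


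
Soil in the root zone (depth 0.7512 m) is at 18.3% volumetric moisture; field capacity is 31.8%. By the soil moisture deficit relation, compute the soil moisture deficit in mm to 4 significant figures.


Approach: apply the soil moisture deficit relation, SMD = (FC - theta)/100 * depth * 1000.
SMD = (31.8 - 18.3)/100 * 0.7512 * 1000 = 101.4 mm
Therefore the soil moisture deficit = 101.4 mm.


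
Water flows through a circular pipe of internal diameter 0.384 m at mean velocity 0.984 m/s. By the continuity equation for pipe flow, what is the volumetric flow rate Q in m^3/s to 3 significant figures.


Approach: apply the continuity equation for pipe flow, Q = A * v with A = pi*(D/2)^2.
A = pi*(0.384/2)^2 = 0.11581 m^2
Q = 0.11581 * 0.984 = 0.114 m^3/s
Therefore the volumetric flow rate Q = 0.114 m^3/s.


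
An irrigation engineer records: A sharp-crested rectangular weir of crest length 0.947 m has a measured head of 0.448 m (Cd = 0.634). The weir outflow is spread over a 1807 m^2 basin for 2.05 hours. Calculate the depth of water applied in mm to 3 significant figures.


Approach: apply the rectangular weir equation with a volume-to-depth conversion, Q = (2/3)*Cd*L*sqrt(2g)*H^1.5; d = Q*t/A * 1000.
Step 1 — weir discharge:
  Q = (2/3)*0.634*0.947*sqrt(2*9.81)*0.448^1.5 = 0.53164 m^3/s
Step 2 — volume: V = 0.53164 * 2.05*3600 = 3923.5 m^3
Step 3 — depth: d = V/A * 1000 = 3923.5/1807 * 1000 = 2170 mm
Therefore the depth of water applied = 2170 mm.


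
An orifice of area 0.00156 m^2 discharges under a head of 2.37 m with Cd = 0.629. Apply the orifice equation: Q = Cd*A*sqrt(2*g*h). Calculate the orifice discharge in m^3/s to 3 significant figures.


Q = 0.629 * 0.00156 * sqrt(2*9.81*2.37) = 0.00669 m^3/s
Therefore the orifice discharge = 0.00669 m^3/s.


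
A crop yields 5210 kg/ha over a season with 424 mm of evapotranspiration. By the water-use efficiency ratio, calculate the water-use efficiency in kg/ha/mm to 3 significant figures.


Approach: apply the water-use efficiency ratio, WUE = yield/ET.
WUE = 5210 / 424 = 12.3 kg/ha/mm
Therefore the water-use efficiency = 12.3 kg/ha/mm.


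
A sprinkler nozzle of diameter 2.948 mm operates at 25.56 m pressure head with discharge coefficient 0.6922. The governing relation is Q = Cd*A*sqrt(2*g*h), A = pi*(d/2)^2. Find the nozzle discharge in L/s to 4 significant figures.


A = pi*(2.948e-3/2)^2 = 6.82566e-06 m^2
Q = 0.6922 * 6.82566e-06 * sqrt(2*9.81*25.56) * 1000 = 0.1058 L/s
Therefore the nozzle discharge = 0.1058 L/s.


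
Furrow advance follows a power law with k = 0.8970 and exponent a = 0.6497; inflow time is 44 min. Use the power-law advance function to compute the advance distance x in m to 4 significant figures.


Approach: apply the power-law advance function, x = k*t^a.
x = 0.8970 * 44^0.6497 = 10.48 m
Therefore the advance distance x = 10.48 m.


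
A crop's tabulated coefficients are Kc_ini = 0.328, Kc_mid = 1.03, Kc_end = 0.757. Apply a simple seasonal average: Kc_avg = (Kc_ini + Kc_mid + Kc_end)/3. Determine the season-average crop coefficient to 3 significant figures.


Kc_avg = (0.328 + 1.03 + 0.757)/3 = 0.705
Therefore the season-average crop coefficient = 0.705.


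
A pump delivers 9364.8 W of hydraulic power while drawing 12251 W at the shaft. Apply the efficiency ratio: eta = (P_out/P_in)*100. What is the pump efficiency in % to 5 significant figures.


eta = (9364.8 / 12251) * 100 = 76.441 %
Therefore the pump efficiency = 76.441 %.


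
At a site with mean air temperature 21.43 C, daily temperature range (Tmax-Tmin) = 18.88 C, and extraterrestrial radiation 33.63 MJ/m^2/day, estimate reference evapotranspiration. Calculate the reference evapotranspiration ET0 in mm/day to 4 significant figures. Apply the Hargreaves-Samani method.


Approach: apply the Hargreaves-Samani method, ET0 = 0.0023*(Tmean+17.8)*sqrt(Tmax-Tmin)*0.408*Ra.
ET0 = 0.0023*(21.43+17.8)*sqrt(18.88)*0.408*33.63 = 5.379 mm/day
Therefore the reference evapotranspiration ET0 = 5.379 mm/day.


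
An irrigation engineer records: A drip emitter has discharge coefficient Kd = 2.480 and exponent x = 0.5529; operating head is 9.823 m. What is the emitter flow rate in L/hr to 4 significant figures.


Approach: apply the emitter characteristic equation, q = Kd * h^x.
q = 2.480 * 9.823^0.5529 = 8.771 L/hr
Therefore the emitter flow rate = 8.771 L/hr.


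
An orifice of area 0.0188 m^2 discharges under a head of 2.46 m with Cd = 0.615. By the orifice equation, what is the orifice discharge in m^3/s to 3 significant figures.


Approach: apply the orifice equation, Q = Cd*A*sqrt(2*g*h).
Q = 0.615 * 0.0188 * sqrt(2*9.81*2.46) = 0.0803 m^3/s
Therefore the orifice discharge = 0.0803 m^3/s.


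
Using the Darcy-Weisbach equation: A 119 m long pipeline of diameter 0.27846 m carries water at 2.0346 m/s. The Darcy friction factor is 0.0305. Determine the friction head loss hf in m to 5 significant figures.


Approach: apply the Darcy-Weisbach equation, hf = f*(L/D)*(v^2/(2g)).
hf = 0.0305 * (119/0.27846) * (2.0346^2 / (2*9.81))
hf = 2.7501 m
Therefore the friction head loss hf = 2.7501 m.


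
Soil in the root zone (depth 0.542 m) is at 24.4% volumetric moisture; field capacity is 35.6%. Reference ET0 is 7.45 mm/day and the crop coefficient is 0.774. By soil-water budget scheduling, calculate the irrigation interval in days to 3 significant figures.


Approach: apply soil-water budget scheduling, SMD = (FC-theta)/100*depth*1000; ETc = ET0*Kc; interval = SMD/ETc.
Step 1 — soil moisture deficit:
  SMD = (35.6 - 24.4)/100 * 0.542 * 1000 = 60.704 mm
Step 2 — daily crop ET (ETc = ET0*Kc):
  ETc = 7.45 * 0.774 = 5.7663 mm/day
Step 3 — irrigation interval (SMD/ETc):
  interval = 60.704 / 5.7663 = 10.5 days
Therefore the irrigation interval = 10.5 days.


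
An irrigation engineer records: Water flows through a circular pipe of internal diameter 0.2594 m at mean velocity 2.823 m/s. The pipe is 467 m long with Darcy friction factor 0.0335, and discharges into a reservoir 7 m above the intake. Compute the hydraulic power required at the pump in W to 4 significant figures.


Approach: apply continuity + Darcy-Weisbach + hydraulic power, Q = A*v; hf = f*(L/D)*(v^2/(2g)); H = static + hf; P = rho*g*Q*H.
Step 1 — flow rate (continuity, Q = A*v):
  A = pi*(0.2594/2)^2 = 0.0528482 m^2
  Q = 0.0528482 * 2.823 = 0.149190 m^3/s
Step 2 — friction head loss (Darcy-Weisbach):
  hf = 0.0335 * (467/0.2594) * (2.823^2 / (2*9.81))
  hf = 24.4971 m
Step 3 — total head: H = 7 + 24.4971 = 31.4971 m
Step 4 — hydraulic power (P = rho*g*Q*H):
  P = 1000 * 9.81 * 0.149190 * 31.4971 = 46100 W
Therefore the hydraulic power required at the pump = 46100 W.


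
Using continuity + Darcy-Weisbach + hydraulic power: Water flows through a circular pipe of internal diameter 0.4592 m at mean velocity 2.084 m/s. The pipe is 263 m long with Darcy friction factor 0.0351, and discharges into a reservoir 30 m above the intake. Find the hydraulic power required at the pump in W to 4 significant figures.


Approach: apply continuity + Darcy-Weisbach + hydraulic power, Q = A*v; hf = f*(L/D)*(v^2/(2g)); H = static + hf; P = rho*g*Q*H.
Step 1 — flow rate (continuity, Q = A*v):
  A = pi*(0.4592/2)^2 = 0.165613 m^2
  Q = 0.165613 * 2.084 = 0.345137 m^3/s
Step 2 — friction head loss (Darcy-Weisbach):
  hf = 0.0351 * (263/0.4592) * (2.084^2 / (2*9.81))
  hf = 4.44997 m
Step 3 — total head: H = 30 + 4.44997 = 34.4500 m
Step 4 — hydraulic power (P = rho*g*Q*H):
  P = 1000 * 9.81 * 0.345137 * 34.4500 = 116600 W
Therefore the hydraulic power required at the pump = 116600 W.


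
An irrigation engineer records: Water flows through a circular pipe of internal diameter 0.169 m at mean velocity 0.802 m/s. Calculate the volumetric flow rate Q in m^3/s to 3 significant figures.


Approach: apply the continuity equation for pipe flow, Q = A * v with A = pi*(D/2)^2.
A = pi*(0.169/2)^2 = 0.022432 m^2
Q = 0.022432 * 0.802 = 0.0180 m^3/s
Therefore the volumetric flow rate Q = 0.0180 m^3/s.


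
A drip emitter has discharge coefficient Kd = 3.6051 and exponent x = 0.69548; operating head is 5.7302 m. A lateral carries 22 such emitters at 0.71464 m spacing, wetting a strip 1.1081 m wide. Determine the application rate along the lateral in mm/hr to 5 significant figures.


Approach: apply the emitter equation with a lateral mass balance, q = Kd*h^x; Q = n*q; rate = Q/(n*spacing*width).
Step 1 — single emitter flow (q = Kd*h^x):
  q = 3.6051 * 5.7302^0.69548 = 12.13974 L/hr
Step 2 — total lateral flow: Q = 22 * 12.13974 = 267.0742 L/hr
Step 3 — wetted area: A = 22 * 0.71464 * 1.1081 = 17.42164 m^2
Step 4 — application rate: Q/A = 267.0742/17.42164 = 15.330 mm/hr
Therefore the application rate along the lateral = 15.330 mm/hr.


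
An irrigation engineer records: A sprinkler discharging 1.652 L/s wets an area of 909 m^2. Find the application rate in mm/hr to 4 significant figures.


Approach: apply the application rate relation, rate = (Q/A)*3600.
rate = (1.652 / 909) * 3600 = 6.543 mm/hr
Therefore the application rate = 6.543 mm/hr.


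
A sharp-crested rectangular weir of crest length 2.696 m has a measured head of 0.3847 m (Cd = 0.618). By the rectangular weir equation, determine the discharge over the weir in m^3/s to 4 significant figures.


Approach: apply the rectangular weir equation, Q = (2/3)*Cd*L*sqrt(2g)*H^1.5.
Q = (2/3)*0.618*2.696*sqrt(2*9.81)*0.3847^1.5 = 1.174 m^3/s
Therefore the discharge over the weir = 1.174 m^3/s.


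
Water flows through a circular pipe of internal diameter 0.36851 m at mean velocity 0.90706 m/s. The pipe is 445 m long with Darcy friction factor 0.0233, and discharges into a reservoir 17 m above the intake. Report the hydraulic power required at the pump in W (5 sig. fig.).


Approach: apply continuity + Darcy-Weisbach + hydraulic power, Q = A*v; hf = f*(L/D)*(v^2/(2g)); H = static + hf; P = rho*g*Q*H.
Step 1 — flow rate (continuity, Q = A*v):
  A = pi*(0.36851/2)^2 = 0.1066568 m^2
  Q = 0.1066568 * 0.90706 = 0.09674409 m^3/s
Step 2 — friction head loss (Darcy-Weisbach):
  hf = 0.0233 * (445/0.36851) * (0.90706^2 / (2*9.81))
  hf = 1.179885 m
Step 3 — total head: H = 17 + 1.179885 = 18.17989 m
Step 4 — hydraulic power (P = rho*g*Q*H):
  P = 1000 * 9.81 * 0.09674409 * 18.17989 = 17254 W
Therefore the hydraulic power required at the pump = 17254 W.


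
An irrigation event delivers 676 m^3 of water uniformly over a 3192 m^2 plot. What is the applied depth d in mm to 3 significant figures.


Approach: apply depth from volume over area, d = (V/A)*1000.
d = (676 / 3192) * 1000 = 212 mm
Therefore the applied depth d = 212 mm.


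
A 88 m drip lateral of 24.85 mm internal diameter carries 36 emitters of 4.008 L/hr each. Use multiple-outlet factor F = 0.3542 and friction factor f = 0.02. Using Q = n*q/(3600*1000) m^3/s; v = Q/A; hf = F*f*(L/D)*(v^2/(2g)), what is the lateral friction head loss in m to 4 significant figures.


Q = 36*4.008/(3600*1000) = 4.00800e-05 m^3/s
A = pi*(24.85e-3/2)^2 = 4.85001e-04 m^2, so v = Q/A = 0.0826390 m/s
hf = 0.3542*0.02*(88/0.02485)*(0.0826390^2/(2*9.81)) = 0.008732 m
Therefore the lateral friction head loss = 0.008732 m.


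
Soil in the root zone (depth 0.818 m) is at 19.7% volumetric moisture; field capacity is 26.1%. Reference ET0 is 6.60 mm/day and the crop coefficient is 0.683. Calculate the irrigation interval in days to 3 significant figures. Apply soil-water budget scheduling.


Approach: apply soil-water budget scheduling, SMD = (FC-theta)/100*depth*1000; ETc = ET0*Kc; interval = SMD/ETc.
Step 1 — soil moisture deficit:
  SMD = (26.1 - 19.7)/100 * 0.818 * 1000 = 52.352 mm
Step 2 — daily crop ET (ETc = ET0*Kc):
  ETc = 6.60 * 0.683 = 4.5078 mm/day
Step 3 — irrigation interval (SMD/ETc):
  interval = 52.352 / 4.5078 = 11.6 days
Therefore the irrigation interval = 11.6 days.


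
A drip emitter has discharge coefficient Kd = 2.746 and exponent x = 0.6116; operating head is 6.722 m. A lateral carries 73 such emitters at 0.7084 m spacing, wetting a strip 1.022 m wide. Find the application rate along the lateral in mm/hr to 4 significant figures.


Approach: apply the emitter equation with a lateral mass balance, q = Kd*h^x; Q = n*q; rate = Q/(n*spacing*width).
Step 1 — single emitter flow (q = Kd*h^x):
  q = 2.746 * 6.722^0.6116 = 8.80640 L/hr
Step 2 — total lateral flow: Q = 73 * 8.80640 = 642.868 L/hr
Step 3 — wetted area: A = 73 * 0.7084 * 1.022 = 52.8509 m^2
Step 4 — application rate: Q/A = 642.868/52.8509 = 12.16 mm/hr
Therefore the application rate along the lateral = 12.16 mm/hr.


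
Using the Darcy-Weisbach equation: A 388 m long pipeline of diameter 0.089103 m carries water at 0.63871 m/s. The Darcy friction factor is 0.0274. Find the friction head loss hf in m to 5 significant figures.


Approach: apply the Darcy-Weisbach equation, hf = f*(L/D)*(v^2/(2g)).
hf = 0.0274 * (388/0.089103) * (0.63871^2 / (2*9.81))
hf = 2.4808 m
Therefore the friction head loss hf = 2.4808 m.


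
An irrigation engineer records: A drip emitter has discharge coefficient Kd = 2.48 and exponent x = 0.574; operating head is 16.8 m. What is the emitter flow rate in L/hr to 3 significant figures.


Approach: apply the emitter characteristic equation, q = Kd * h^x.
q = 2.48 * 16.8^0.574 = 12.5 L/hr
Therefore the emitter flow rate = 12.5 L/hr.


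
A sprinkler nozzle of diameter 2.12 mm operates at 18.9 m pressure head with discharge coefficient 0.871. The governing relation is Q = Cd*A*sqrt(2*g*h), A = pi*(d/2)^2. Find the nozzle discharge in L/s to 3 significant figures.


A = pi*(2.12e-3/2)^2 = 3.5299e-06 m^2
Q = 0.871 * 3.5299e-06 * sqrt(2*9.81*18.9) * 1000 = 0.0592 L/s
Therefore the nozzle discharge = 0.0592 L/s.
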